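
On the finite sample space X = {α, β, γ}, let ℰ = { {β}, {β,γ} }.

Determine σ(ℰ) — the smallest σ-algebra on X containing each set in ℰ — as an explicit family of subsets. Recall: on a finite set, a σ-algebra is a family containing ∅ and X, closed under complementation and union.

σ(ℰ) (8 sets): { ∅, {α}, {β}, {γ}, {α,β}, {α,γ}, {β,γ}, X }

Check:
Seed the family with ℰ together with ∅ and X: { ∅, {β}, {β,γ}, X }.
Step 1. New:
  {α}  = complement {β,γ}
  {α,γ}  = complement {β}
  |family| = 6
Step 2 adds 1:
  {α,β}  = {β} ∪ {α}
  |family| = 7
Step 3 (1 new):
  {γ}  = complement {α,β}
  |family| = 8
Step 4: stable.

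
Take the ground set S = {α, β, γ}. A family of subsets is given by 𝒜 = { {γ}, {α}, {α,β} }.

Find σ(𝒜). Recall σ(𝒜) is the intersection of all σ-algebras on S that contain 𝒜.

Initial family (5 sets): { {}, {α}, {γ}, {α,β}, S }.
Step 1 adds 2:
  {α,γ}  = {γ} ∪ {α}
  {β,γ}  = ᶜ of {α}
  — 7 sets.
Step 2: +1 →
  {β}  = ᶜ of {α,γ}
  — 8 sets.
Step 3: stable.

σ(𝒜) = { {}, {α}, {β}, {γ}, {α,β}, {α,γ}, {β,γ}, S }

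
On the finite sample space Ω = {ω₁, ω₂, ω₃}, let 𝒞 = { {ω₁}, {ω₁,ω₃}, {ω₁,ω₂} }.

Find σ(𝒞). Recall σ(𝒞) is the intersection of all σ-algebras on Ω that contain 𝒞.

|σ(𝒞)| = 8.  σ(𝒞) = { ∅, {ω₁}, {ω₂}, {ω₃}, {ω₁,ω₂}, {ω₁,ω₃}, {ω₂,ω₃}, Ω }

Trace:
Begin from { ∅, {ω₁}, {ω₁,ω₂}, {ω₁,ω₃}, Ω } (that is, 𝒞 plus ∅ and Ω).
Pass 1: +3 →
  {ω₂}  = Ω∖{ω₁,ω₃}
  {ω₃}  = Ω∖{ω₁,ω₂}
  {ω₂,ω₃}  = Ω∖{ω₁}
  |family| = 8
Pass 2: no new sets; the family is a σ-algebra.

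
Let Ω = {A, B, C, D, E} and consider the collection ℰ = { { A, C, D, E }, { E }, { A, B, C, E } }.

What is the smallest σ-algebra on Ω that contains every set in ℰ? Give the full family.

Begin from { {}, { E }, { A, B, C, E }, { A, C, D, E }, Ω } (that is, ℰ plus ∅ and Ω).
Pass 1: 3 new —
  { B }  = { A, C, D, E }ᶜ
  { D }  = { A, B, C, E }ᶜ
  { A, B, C, D }  = { E }ᶜ
  — 8 sets.
Pass 2 adds 3:
  { B, D }  = { D } ∪ { B }
  { B, E }  = { B } ∪ { E }
  { D, E }  = { D } ∪ { E }
  — 11 sets.
Pass 3: +4 →
  { A, B, C }  = { D, E }ᶜ
  { A, C, D }  = { B, E }ᶜ
  { A, C, E }  = { B, D }ᶜ
  { B, D, E }  = { D, E } ∪ { B, E }
  — 15 sets.
Pass 4: 1 new —
  { A, C }  = { B, D, E }ᶜ
  — 16 sets.
After Pass 5 the family is unchanged; done.

σ(ℰ) = { {}, { B }, { D }, { E }, { A, C }, { B, D }, { B, E }, { D, E }, { A, B, C }, { A, C, D }, { A, C, E }, { B, D, E }, { A, B, C, D }, { A, B, C, E }, { A, C, D, E }, Ω }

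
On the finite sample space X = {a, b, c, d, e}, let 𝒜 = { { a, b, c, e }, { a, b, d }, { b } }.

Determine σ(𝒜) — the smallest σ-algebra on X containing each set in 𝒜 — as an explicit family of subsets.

Begin from { {}, { b }, { a, b, d }, { a, b, c, e }, X } (that is, 𝒜 plus ∅ and X).
Iteration 1 adds 3:
  { d }  = ᶜ of { a, b, c, e }
  { c, e }  = ᶜ of { a, b, d }
  { a, c, d, e }  = ᶜ of { b }
  [8 total]
Iteration 2: +3 →
  { b, d }  = { d } ∪ { b }
  { b, c, e }  = { c, e } ∪ { b }
  { c, d, e }  = { d } ∪ { c, e }
  [11 total]
Iteration 3 (4 new):
  { a, b }  = ᶜ of { c, d, e }
  { a, d }  = ᶜ of { b, c, e }
  { a, c, e }  = ᶜ of { b, d }
  { b, c, d, e }  = { c, d, e } ∪ { b, c, e }
  [15 total]
Iteration 4 adds 1:
  { a }  = ᶜ of { b, c, d, e }
  [16 total]
Iteration 5: closed — nothing new.

Therefore σ(𝒜) = { {}, { a }, { b }, { d }, { a, b }, { a, d }, { b, d }, { c, e }, { a, b, d }, { a, c, e }, { b, c, e }, { c, d, e }, { a, b, c, e }, { a, c, d, e }, { b, c, d, e }, X } (|σ(𝒜)| = 16).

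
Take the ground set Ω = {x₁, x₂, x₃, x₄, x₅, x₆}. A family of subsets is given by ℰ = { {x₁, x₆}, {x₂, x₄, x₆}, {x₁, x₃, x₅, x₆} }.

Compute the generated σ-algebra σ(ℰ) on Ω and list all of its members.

Initial family (5 sets): { {}, {x₁, x₆}, {x₂, x₄, x₆}, {x₁, x₃, x₅, x₆}, Ω }.
Round 1: 4 new —
  {x₂, x₄}  = {x₁, x₃, x₅, x₆}ᶜ
  {x₁, x₃, x₅}  = {x₂, x₄, x₆}ᶜ
  {x₁, x₂, x₄, x₆}  = {x₂, x₄, x₆} ∪ {x₁, x₆}
  {x₂, x₃, x₄, x₅}  = {x₁, x₆}ᶜ
Round 2 adds 3:
  {x₃, x₅}  = {x₁, x₂, x₄, x₆}ᶜ
  {x₁, x₂, x₃, x₄, x₅}  = {x₁, x₃, x₅} ∪ {x₂, x₃, x₄, x₅}
  {x₂, x₃, x₄, x₅, x₆}  = {x₂, x₄, x₆} ∪ {x₂, x₃, x₄, x₅}
Round 3 adds 2:
  {x₁}  = {x₂, x₃, x₄, x₅, x₆}ᶜ
  {x₆}  = {x₁, x₂, x₃, x₄, x₅}ᶜ
Round 4: +2 →
  {x₁, x₂, x₄}  = {x₂, x₄} ∪ {x₁}
  {x₃, x₅, x₆}  = {x₃, x₅} ∪ {x₆}
Round 5: no new sets; the family is a σ-algebra.

Therefore σ(ℰ) = { {}, {x₁}, {x₆}, {x₁, x₆}, {x₂, x₄}, {x₃, x₅}, {x₁, x₂, x₄}, {x₁, x₃, x₅}, {x₂, x₄, x₆}, {x₃, x₅, x₆}, {x₁, x₂, x₄, x₆}, {x₁, x₃, x₅, x₆}, {x₂, x₃, x₄, x₅}, {x₁, x₂, x₃, x₄, x₅}, {x₂, x₃, x₄, x₅, x₆}, Ω } (|σ(ℰ)| = 16).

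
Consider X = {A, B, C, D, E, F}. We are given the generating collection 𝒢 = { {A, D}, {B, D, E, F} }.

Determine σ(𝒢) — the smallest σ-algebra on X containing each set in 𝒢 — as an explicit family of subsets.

σ(𝒢) = { {}, {A}, {C}, {D}, {A, C}, {A, D}, {C, D}, {A, C, D}, {B, E, F}, {A, B, E, F}, {B, C, E, F}, {B, D, E, F}, {A, B, C, E, F}, {A, B, D, E, F}, {B, C, D, E, F}, X }

Working:
Take S₀ = 𝒢 ∪ {∅, X} = { {}, {A, D}, {B, D, E, F}, X }.
Step 1: +3 →
  {A, C}  = ᶜ of {B, D, E, F}
  {B, C, E, F}  = ᶜ of {A, D}
  {A, B, D, E, F}  = {B, D, E, F} ∪ {A, D}
Step 2: +4 →
  {C}  = ᶜ of {A, B, D, E, F}
  {A, C, D}  = {A, D} ∪ {A, C}
  {A, B, C, E, F}  = {A, C} ∪ {B, C, E, F}
  {B, C, D, E, F}  = {B, D, E, F} ∪ {B, C, E, F}
Step 3 (3 new):
  {A}  = ᶜ of {B, C, D, E, F}
  {D}  = ᶜ of {A, B, C, E, F}
  {B, E, F}  = ᶜ of {A, C, D}
Step 4: +2 →
  {C, D}  = {C} ∪ {D}
  {A, B, E, F}  = {A} ∪ {B, E, F}
Step 5 adds nothing — fixpoint reached.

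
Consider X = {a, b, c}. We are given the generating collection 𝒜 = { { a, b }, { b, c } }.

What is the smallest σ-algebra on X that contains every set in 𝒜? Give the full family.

Seed the family with 𝒜 together with ∅ and X: { ∅, { a, b }, { b, c }, X }.
Step 1. New:
  { a }  = { b, c }ᶜ
  { c }  = { a, b }ᶜ
Step 2 adds 1:
  { a, c }  = { c } ∪ { a }
Step 3. New:
  { b }  = { a, c }ᶜ
Step 4: no new sets; the family is a σ-algebra.

Therefore σ(𝒜) = { ∅, { a }, { b }, { c }, { a, b }, { a, c }, { b, c }, X } (|σ(𝒜)| = 8).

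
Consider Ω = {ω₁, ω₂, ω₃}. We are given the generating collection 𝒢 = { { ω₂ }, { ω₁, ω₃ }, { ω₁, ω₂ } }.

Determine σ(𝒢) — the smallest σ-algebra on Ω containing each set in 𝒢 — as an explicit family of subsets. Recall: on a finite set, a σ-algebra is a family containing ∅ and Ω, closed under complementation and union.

Begin from { {  }, { ω₂ }, { ω₁, ω₂ }, { ω₁, ω₃ }, Ω } (that is, 𝒢 plus ∅ and Ω).
Iteration 1 adds 1:
  { ω₃ }  = { ω₁, ω₂ }ᶜ
  [6 total]
Iteration 2 (1 new):
  { ω₂, ω₃ }  = { ω₃ } ∪ { ω₂ }
  [7 total]
Iteration 3: +1 →
  { ω₁ }  = { ω₂, ω₃ }ᶜ
  [8 total]
Iteration 4: already closed under ᶜ and ∪.

Therefore σ(𝒢) = { {  }, { ω₁ }, { ω₂ }, { ω₃ }, { ω₁, ω₂ }, { ω₁, ω₃ }, { ω₂, ω₃ }, Ω } (|σ(𝒢)| = 8).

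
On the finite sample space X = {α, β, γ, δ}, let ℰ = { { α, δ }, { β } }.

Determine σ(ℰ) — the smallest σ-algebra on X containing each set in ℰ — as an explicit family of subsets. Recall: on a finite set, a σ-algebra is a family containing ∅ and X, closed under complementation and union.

Initial family (4 sets): { ∅, { β }, { α, δ }, X }.
Iteration 1: 3 new —
  { β, γ }  = X∖{ α, δ }
  { α, β, δ }  = { β } ∪ { α, δ }
  { α, γ, δ }  = X∖{ β }
Iteration 2: 1 new —
  { γ }  = X∖{ α, β, δ }
After Iteration 3 the family is unchanged; done.

σ(ℰ) = { ∅, { β }, { γ }, { α, δ }, { β, γ }, { α, β, δ }, { α, γ, δ }, X }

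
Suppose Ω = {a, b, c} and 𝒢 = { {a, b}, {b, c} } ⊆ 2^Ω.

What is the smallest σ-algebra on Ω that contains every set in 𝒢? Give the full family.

|σ(𝒢)| = 8.  σ(𝒢) = { {}, {a}, {b}, {c}, {a, b}, {a, c}, {b, c}, Ω }

Check:
Start: 𝒢 ∪ {∅, Ω} = { {}, {a, b}, {b, c}, Ω }.
Pass 1 adds 2:
  {a}  = Ω∖{b, c}
  {c}  = Ω∖{a, b}
Pass 2 adds 1:
  {a, c}  = {c} ∪ {a}
Pass 3 (1 new):
  {b}  = Ω∖{a, c}
Pass 4: closed — nothing new.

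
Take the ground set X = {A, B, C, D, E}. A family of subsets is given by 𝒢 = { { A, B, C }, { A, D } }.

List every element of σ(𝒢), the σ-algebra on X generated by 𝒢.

σ(𝒢) (16 sets): { {}, { A }, { D }, { E }, { A, D }, { A, E }, { B, C }, { D, E }, { A, B, C }, { A, D, E }, { B, C, D }, { B, C, E }, { A, B, C, D }, { A, B, C, E }, { B, C, D, E }, X }

Check:
Start: 𝒢 ∪ {∅, X} = { {}, { A, D }, { A, B, C }, X }.
Iteration 1: +3 →
  { D, E }  = ᶜ of { A, B, C }
  { B, C, E }  = ᶜ of { A, D }
  { A, B, C, D }  = { A, B, C } ∪ { A, D }
  (now 7)
Iteration 2. New:
  { E }  = ᶜ of { A, B, C, D }
  { A, D, E }  = { D, E } ∪ { A, D }
  { A, B, C, E }  = { B, C, E } ∪ { A, B, C }
  { B, C, D, E }  = { D, E } ∪ { B, C, E }
  (now 11)
Iteration 3 adds 3:
  { A }  = ᶜ of { B, C, D, E }
  { D }  = ᶜ of { A, B, C, E }
  { B, C }  = ᶜ of { A, D, E }
  (now 14)
Iteration 4. New:
  { A, E }  = { E } ∪ { A }
  { B, C, D }  = { B, C } ∪ { D }
  (now 16)
Iteration 5: already closed under ᶜ and ∪.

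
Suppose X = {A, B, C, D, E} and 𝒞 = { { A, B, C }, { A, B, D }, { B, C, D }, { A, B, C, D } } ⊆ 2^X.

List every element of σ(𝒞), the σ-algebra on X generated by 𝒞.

Answer: σ(𝒞) = { {  }, { A }, { B }, { C }, { D }, { E }, { A, B }, { A, C }, { A, D }, { A, E }, { B, C }, { B, D }, { B, E }, { C, D }, { C, E }, { D, E }, { A, B, C }, { A, B, D }, { A, B, E }, { A, C, D }, { A, C, E }, { A, D, E }, { B, C, D }, { B, C, E }, { B, D, E }, { C, D, E }, { A, B, C, D }, { A, B, C, E }, { A, B, D, E }, { A, C, D, E }, { B, C, D, E }, X }

Trace:
Seed the family with 𝒞 together with ∅ and X: { {  }, { A, B, C }, { A, B, D }, { B, C, D }, { A, B, C, D }, X }.
Round 1: +4 →
  { E }  = X∖{ A, B, C, D }
  { A, E }  = X∖{ B, C, D }
  { C, E }  = X∖{ A, B, D }
  { D, E }  = X∖{ A, B, C }
Round 2. New:
  { A, C, E }  = { A, E } ∪ { C, E }
  { A, D, E }  = { D, E } ∪ { A, E }
  { C, D, E }  = { D, E } ∪ { C, E }
  { A, B, C, E }  = { A, B, C } ∪ { E }
  { A, B, D, E }  = { A, B, D } ∪ { E }
  { B, C, D, E }  = { B, C, D } ∪ { E }
Round 3 (7 new):
  { A }  = X∖{ B, C, D, E }
  { C }  = X∖{ A, B, D, E }
  { D }  = X∖{ A, B, C, E }
  { A, B }  = X∖{ C, D, E }
  { B, C }  = X∖{ A, D, E }
  { B, D }  = X∖{ A, C, E }
  { A, C, D, E }  = { D, E } ∪ { A, C, E }
Round 4. New:
  { B }  = X∖{ A, C, D, E }
  { A, C }  = { C } ∪ { A }
  { A, D }  = { D } ∪ { A }
  { C, D }  = { C } ∪ { D }
  { A, B, E }  = { A, B } ∪ { E }
  { B, C, E }  = { E } ∪ { B, C }
  { B, D, E }  = { E } ∪ { B, D }
Round 5: +2 →
  { B, E }  = { B } ∪ { E }
  { A, C, D }  = { C, D } ∪ { A, D }
Round 6 adds nothing — fixpoint reached.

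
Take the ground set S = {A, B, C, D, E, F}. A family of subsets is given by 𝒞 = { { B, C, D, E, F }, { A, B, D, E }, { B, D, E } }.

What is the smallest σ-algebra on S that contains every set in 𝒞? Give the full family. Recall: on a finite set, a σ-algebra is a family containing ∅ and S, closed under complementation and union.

Initial family (5 sets): { {  }, { B, D, E }, { A, B, D, E }, { B, C, D, E, F }, S }.
Iteration 1 adds 3:
  { A }  = ᶜ of { B, C, D, E, F }
  { C, F }  = ᶜ of { A, B, D, E }
  { A, C, F }  = ᶜ of { B, D, E }
  [8 total]
Iteration 2 adds nothing — fixpoint reached.

σ(𝒞) = { {  }, { A }, { C, F }, { A, C, F }, { B, D, E }, { A, B, D, E }, { B, C, D, E, F }, S }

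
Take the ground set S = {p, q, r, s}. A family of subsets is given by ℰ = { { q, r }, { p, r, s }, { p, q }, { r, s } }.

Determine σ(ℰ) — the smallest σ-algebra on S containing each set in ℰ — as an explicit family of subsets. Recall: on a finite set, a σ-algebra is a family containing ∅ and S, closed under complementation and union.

σ(ℰ) = { {}, { p }, { q }, { r }, { s }, { p, q }, { p, r }, { p, s }, { q, r }, { q, s }, { r, s }, { p, q, r }, { p, q, s }, { p, r, s }, { q, r, s }, S }

Trace:
Start: ℰ ∪ {∅, S} = { {}, { p, q }, { q, r }, { r, s }, { p, r, s }, S }.
Pass 1 (4 new):
  { q }  = complement { p, r, s }
  { p, s }  = complement { q, r }
  { p, q, r }  = { q, r } ∪ { p, q }
  { q, r, s }  = { r, s } ∪ { q, r }
  [10 total]
Pass 2: 3 new —
  { p }  = complement { q, r, s }
  { s }  = complement { p, q, r }
  { p, q, s }  = { p, q } ∪ { p, s }
  [13 total]
Pass 3 adds 2:
  { r }  = complement { p, q, s }
  { q, s }  = { s } ∪ { q }
  [15 total]
Pass 4: +1 →
  { p, r }  = complement { q, s }
  [16 total]
Pass 5: closed — nothing new.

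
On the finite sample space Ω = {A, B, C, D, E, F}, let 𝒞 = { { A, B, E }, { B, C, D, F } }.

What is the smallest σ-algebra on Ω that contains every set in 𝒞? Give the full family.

σ(𝒞) = { {  }, { B }, { A, E }, { A, B, E }, { C, D, F }, { B, C, D, F }, { A, C, D, E, F }, Ω }

Trace:
Begin from { {  }, { A, B, E }, { B, C, D, F }, Ω } (that is, 𝒞 plus ∅ and Ω).
Step 1 adds 2:
  { A, E }  = ᶜ of { B, C, D, F }
  { C, D, F }  = ᶜ of { A, B, E }
  |family| = 6
Step 2 (1 new):
  { A, C, D, E, F }  = { A, E } ∪ { C, D, F }
  |family| = 7
Step 3. New:
  { B }  = ᶜ of { A, C, D, E, F }
  |family| = 8
Step 4: no new sets; the family is a σ-algebra.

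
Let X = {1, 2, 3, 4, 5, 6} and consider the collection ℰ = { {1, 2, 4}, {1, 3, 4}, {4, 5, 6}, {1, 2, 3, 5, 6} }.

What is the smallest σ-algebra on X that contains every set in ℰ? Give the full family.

Begin from { {}, {1, 2, 4}, {1, 3, 4}, {4, 5, 6}, {1, 2, 3, 5, 6}, X } (that is, ℰ plus ∅ and X).
Pass 1: +7 →
  {4}  = X∖{1, 2, 3, 5, 6}
  {1, 2, 3}  = X∖{4, 5, 6}
  {2, 5, 6}  = X∖{1, 3, 4}
  {3, 5, 6}  = X∖{1, 2, 4}
  {1, 2, 3, 4}  = {1, 3, 4} ∪ {1, 2, 4}
  {1, 2, 4, 5, 6}  = {4, 5, 6} ∪ {1, 2, 4}
  {1, 3, 4, 5, 6}  = {1, 3, 4} ∪ {4, 5, 6}
  [13 total]
Pass 2 adds 6:
  {2}  = X∖{1, 3, 4, 5, 6}
  {3}  = X∖{1, 2, 4, 5, 6}
  {5, 6}  = X∖{1, 2, 3, 4}
  {2, 3, 5, 6}  = {2, 5, 6} ∪ {3, 5, 6}
  {2, 4, 5, 6}  = {2, 5, 6} ∪ {4}
  {3, 4, 5, 6}  = {3, 5, 6} ∪ {4}
  [19 total]
Pass 3: 7 new —
  {1, 2}  = X∖{3, 4, 5, 6}
  {1, 3}  = X∖{2, 4, 5, 6}
  {1, 4}  = X∖{2, 3, 5, 6}
  {2, 3}  = {2} ∪ {3}
  {2, 4}  = {2} ∪ {4}
  {3, 4}  = {3} ∪ {4}
  {2, 3, 4, 5, 6}  = {2} ∪ {3, 4, 5, 6}
  [26 total]
Pass 4 (5 new):
  {1}  = X∖{2, 3, 4, 5, 6}
  {2, 3, 4}  = {3, 4} ∪ {2}
  {1, 2, 5, 6}  = X∖{3, 4}
  {1, 3, 5, 6}  = X∖{2, 4}
  {1, 4, 5, 6}  = X∖{2, 3}
  [31 total]
Pass 5. New:
  {1, 5, 6}  = X∖{2, 3, 4}
  [32 total]
Pass 6 adds nothing — fixpoint reached.

σ(ℰ) = { {}, {1}, {2}, {3}, {4}, {1, 2}, {1, 3}, {1, 4}, {2, 3}, {2, 4}, {3, 4}, {5, 6}, {1, 2, 3}, {1, 2, 4}, {1, 3, 4}, {1, 5, 6}, {2, 3, 4}, {2, 5, 6}, {3, 5, 6}, {4, 5, 6}, {1, 2, 3, 4}, {1, 2, 5, 6}, {1, 3, 5, 6}, {1, 4, 5, 6}, {2, 3, 5, 6}, {2, 4, 5, 6}, {3, 4, 5, 6}, {1, 2, 3, 5, 6}, {1, 2, 4, 5, 6}, {1, 3, 4, 5, 6}, {2, 3, 4, 5, 6}, X }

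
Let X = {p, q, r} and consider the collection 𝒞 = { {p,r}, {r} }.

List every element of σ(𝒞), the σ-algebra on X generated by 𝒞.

|σ(𝒞)| = 8.  σ(𝒞) = { {}, {p}, {q}, {r}, {p,q}, {p,r}, {q,r}, X }

Working:
Seed the family with 𝒞 together with ∅ and X: { {}, {r}, {p,r}, X }.
Iteration 1 adds 2:
  {q}  = complement {p,r}
  {p,q}  = complement {r}
  (now 6)
Iteration 2: +1 →
  {q,r}  = {r} ∪ {q}
  (now 7)
Iteration 3: 1 new —
  {p}  = complement {q,r}
  (now 8)
Iteration 4: already closed under ᶜ and ∪.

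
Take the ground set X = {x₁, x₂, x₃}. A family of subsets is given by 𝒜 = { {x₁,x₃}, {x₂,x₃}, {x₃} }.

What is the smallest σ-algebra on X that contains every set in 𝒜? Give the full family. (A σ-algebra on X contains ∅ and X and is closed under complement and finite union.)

Initial family (5 sets): { {}, {x₃}, {x₁,x₃}, {x₂,x₃}, X }.
Pass 1: +3 →
  {x₁}  = {x₂,x₃}ᶜ
  {x₂}  = {x₁,x₃}ᶜ
  {x₁,x₂}  = {x₃}ᶜ
  (now 8)
Pass 2 adds nothing — fixpoint reached.

σ(𝒜) = { {}, {x₁}, {x₂}, {x₃}, {x₁,x₂}, {x₁,x₃}, {x₂,x₃}, X }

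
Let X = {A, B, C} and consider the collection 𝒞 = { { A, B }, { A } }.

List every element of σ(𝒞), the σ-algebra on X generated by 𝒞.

Begin from { ∅, { A }, { A, B }, X } (that is, 𝒞 plus ∅ and X).
Pass 1. New:
  { C }  = ᶜ of { A, B }
  { B, C }  = ᶜ of { A }
  — 6 sets.
Pass 2: 1 new —
  { A, C }  = { C } ∪ { A }
  — 7 sets.
Pass 3: +1 →
  { B }  = ᶜ of { A, C }
  — 8 sets.
Pass 4 adds nothing — fixpoint reached.

Hence σ(𝒞) has 8 members: { ∅, { A }, { B }, { C }, { A, B }, { A, C }, { B, C }, X }.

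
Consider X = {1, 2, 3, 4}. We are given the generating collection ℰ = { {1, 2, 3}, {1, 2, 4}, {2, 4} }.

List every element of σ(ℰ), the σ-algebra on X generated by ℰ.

Begin from { {}, {2, 4}, {1, 2, 3}, {1, 2, 4}, X } (that is, ℰ plus ∅ and X).
Iteration 1: 3 new —
  {3}  = ᶜ of {1, 2, 4}
  {4}  = ᶜ of {1, 2, 3}
  {1, 3}  = ᶜ of {2, 4}
  — 8 sets.
Iteration 2: +3 →
  {3, 4}  = {4} ∪ {3}
  {1, 3, 4}  = {4} ∪ {1, 3}
  {2, 3, 4}  = {3} ∪ {2, 4}
  — 11 sets.
Iteration 3 adds 3:
  {1}  = ᶜ of {2, 3, 4}
  {2}  = ᶜ of {1, 3, 4}
  {1, 2}  = ᶜ of {3, 4}
  — 14 sets.
Iteration 4: 2 new —
  {1, 4}  = {4} ∪ {1}
  {2, 3}  = {3} ∪ {2}
  — 16 sets.
Iteration 5: no new sets; the family is a σ-algebra.

Hence σ(ℰ) has 16 members: { {}, {1}, {2}, {3}, {4}, {1, 2}, {1, 3}, {1, 4}, {2, 3}, {2, 4}, {3, 4}, {1, 2, 3}, {1, 2, 4}, {1, 3, 4}, {2, 3, 4}, X }.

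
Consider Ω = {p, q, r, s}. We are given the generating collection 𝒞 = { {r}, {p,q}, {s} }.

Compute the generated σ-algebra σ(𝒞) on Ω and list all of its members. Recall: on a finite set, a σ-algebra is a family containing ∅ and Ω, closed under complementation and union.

Answer: σ(𝒞) = { ∅, {r}, {s}, {p,q}, {r,s}, {p,q,r}, {p,q,s}, Ω }

Trace:
Initial family (5 sets): { ∅, {r}, {s}, {p,q}, Ω }.
Round 1. New:
  {r,s}  = {p,q}ᶜ
  {p,q,r}  = {s}ᶜ
  {p,q,s}  = {r}ᶜ
  [8 total]
Round 2: already closed under ᶜ and ∪.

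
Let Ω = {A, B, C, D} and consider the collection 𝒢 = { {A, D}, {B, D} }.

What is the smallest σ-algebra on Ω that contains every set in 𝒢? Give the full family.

Seed the family with 𝒢 together with ∅ and Ω: { {}, {A, D}, {B, D}, Ω }.
Iteration 1 (3 new):
  {A, C}  = {B, D}ᶜ
  {B, C}  = {A, D}ᶜ
  {A, B, D}  = {B, D} ∪ {A, D}
  |family| = 7
Iteration 2 (4 new):
  {C}  = {A, B, D}ᶜ
  {A, B, C}  = {B, C} ∪ {A, C}
  {A, C, D}  = {A, D} ∪ {A, C}
  {B, C, D}  = {B, C} ∪ {B, D}
  |family| = 11
Iteration 3 adds 3:
  {A}  = {B, C, D}ᶜ
  {B}  = {A, C, D}ᶜ
  {D}  = {A, B, C}ᶜ
  |family| = 14
Iteration 4 (2 new):
  {A, B}  = {B} ∪ {A}
  {C, D}  = {C} ∪ {D}
  |family| = 16
Iteration 5: already closed under ᶜ and ∪.

Hence σ(𝒢) has 16 members: { {}, {A}, {B}, {C}, {D}, {A, B}, {A, C}, {A, D}, {B, C}, {B, D}, {C, D}, {A, B, C}, {A, B, D}, {A, C, D}, {B, C, D}, Ω }.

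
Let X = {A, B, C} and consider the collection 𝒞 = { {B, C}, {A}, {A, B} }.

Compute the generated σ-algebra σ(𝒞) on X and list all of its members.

Answer: σ(𝒞) = { {}, {A}, {B}, {C}, {A, B}, {A, C}, {B, C}, X }

Check:
Seed the family with 𝒞 together with ∅ and X: { {}, {A}, {A, B}, {B, C}, X }.
Round 1 (1 new):
  {C}  = {A, B}ᶜ
  — 6 sets.
Round 2: 1 new —
  {A, C}  = {C} ∪ {A}
  — 7 sets.
Round 3. New:
  {B}  = {A, C}ᶜ
  — 8 sets.
Round 4: already closed under ᶜ and ∪.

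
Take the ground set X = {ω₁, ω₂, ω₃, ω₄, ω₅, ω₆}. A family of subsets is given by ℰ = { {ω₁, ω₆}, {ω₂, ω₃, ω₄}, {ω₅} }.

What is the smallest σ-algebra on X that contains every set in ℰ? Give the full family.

Begin from { ∅, {ω₅}, {ω₁, ω₆}, {ω₂, ω₃, ω₄}, X } (that is, ℰ plus ∅ and X).
Pass 1: +3 →
  {ω₁, ω₅, ω₆}  = complement {ω₂, ω₃, ω₄}
  {ω₂, ω₃, ω₄, ω₅}  = complement {ω₁, ω₆}
  {ω₁, ω₂, ω₃, ω₄, ω₆}  = complement {ω₅}
  [8 total]
After Pass 2 the family is unchanged; done.

Hence σ(ℰ) has 8 members: { ∅, {ω₅}, {ω₁, ω₆}, {ω₁, ω₅, ω₆}, {ω₂, ω₃, ω₄}, {ω₂, ω₃, ω₄, ω₅}, {ω₁, ω₂, ω₃, ω₄, ω₆}, X }.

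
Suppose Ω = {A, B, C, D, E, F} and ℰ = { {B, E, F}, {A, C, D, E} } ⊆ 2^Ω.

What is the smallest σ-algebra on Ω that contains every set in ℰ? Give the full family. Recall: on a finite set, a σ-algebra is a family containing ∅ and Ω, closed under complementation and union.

Seed the family with ℰ together with ∅ and Ω: { {}, {B, E, F}, {A, C, D, E}, Ω }.
Step 1: 2 new —
  {B, F}  = Ω∖{A, C, D, E}
  {A, C, D}  = Ω∖{B, E, F}
  |family| = 6
Step 2 adds 1:
  {A, B, C, D, F}  = {A, C, D} ∪ {B, F}
  |family| = 7
Step 3: +1 →
  {E}  = Ω∖{A, B, C, D, F}
  |family| = 8
Step 4: already closed under ᶜ and ∪.

Hence σ(ℰ) has 8 members: { {}, {E}, {B, F}, {A, C, D}, {B, E, F}, {A, C, D, E}, {A, B, C, D, F}, Ω }.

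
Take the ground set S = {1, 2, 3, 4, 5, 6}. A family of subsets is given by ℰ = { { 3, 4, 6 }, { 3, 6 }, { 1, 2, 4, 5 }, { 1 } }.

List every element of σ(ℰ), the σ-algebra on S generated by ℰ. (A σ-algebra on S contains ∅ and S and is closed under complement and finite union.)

Answer: σ(ℰ) = { ∅, { 1 }, { 4 }, { 1, 4 }, { 2, 5 }, { 3, 6 }, { 1, 2, 5 }, { 1, 3, 6 }, { 2, 4, 5 }, { 3, 4, 6 }, { 1, 2, 4, 5 }, { 1, 3, 4, 6 }, { 2, 3, 5, 6 }, { 1, 2, 3, 5, 6 }, { 2, 3, 4, 5, 6 }, S }

Working:
Initial family (6 sets): { ∅, { 1 }, { 3, 6 }, { 3, 4, 6 }, { 1, 2, 4, 5 }, S }.
Step 1: +4 →
  { 1, 2, 5 }  = ᶜ of { 3, 4, 6 }
  { 1, 3, 6 }  = { 3, 6 } ∪ { 1 }
  { 1, 3, 4, 6 }  = { 3, 4, 6 } ∪ { 1 }
  { 2, 3, 4, 5, 6 }  = ᶜ of { 1 }
  |family| = 10
Step 2 adds 3:
  { 2, 5 }  = ᶜ of { 1, 3, 4, 6 }
  { 2, 4, 5 }  = ᶜ of { 1, 3, 6 }
  { 1, 2, 3, 5, 6 }  = { 1, 3, 6 } ∪ { 1, 2, 5 }
  |family| = 13
Step 3: +2 →
  { 4 }  = ᶜ of { 1, 2, 3, 5, 6 }
  { 2, 3, 5, 6 }  = { 2, 5 } ∪ { 3, 6 }
  |family| = 15
Step 4 (1 new):
  { 1, 4 }  = ᶜ of { 2, 3, 5, 6 }
  |family| = 16
Step 5: already closed under ᶜ and ∪.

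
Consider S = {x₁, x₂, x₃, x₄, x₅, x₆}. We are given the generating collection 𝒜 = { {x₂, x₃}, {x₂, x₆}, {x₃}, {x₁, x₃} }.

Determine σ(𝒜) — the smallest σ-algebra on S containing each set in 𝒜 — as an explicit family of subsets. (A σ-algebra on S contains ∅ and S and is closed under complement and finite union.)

|σ(𝒜)| = 32.  σ(𝒜) = { ∅, {x₁}, {x₂}, {x₃}, {x₆}, {x₁, x₂}, {x₁, x₃}, {x₁, x₆}, {x₂, x₃}, {x₂, x₆}, {x₃, x₆}, {x₄, x₅}, {x₁, x₂, x₃}, {x₁, x₂, x₆}, {x₁, x₃, x₆}, {x₁, x₄, x₅}, {x₂, x₃, x₆}, {x₂, x₄, x₅}, {x₃, x₄, x₅}, {x₄, x₅, x₆}, {x₁, x₂, x₃, x₆}, {x₁, x₂, x₄, x₅}, {x₁, x₃, x₄, x₅}, {x₁, x₄, x₅, x₆}, {x₂, x₃, x₄, x₅}, {x₂, x₄, x₅, x₆}, {x₃, x₄, x₅, x₆}, {x₁, x₂, x₃, x₄, x₅}, {x₁, x₂, x₄, x₅, x₆}, {x₁, x₃, x₄, x₅, x₆}, {x₂, x₃, x₄, x₅, x₆}, S }

Working:
Take S₀ = 𝒜 ∪ {∅, S} = { ∅, {x₃}, {x₁, x₃}, {x₂, x₃}, {x₂, x₆}, S }.
Step 1. New:
  {x₁, x₂, x₃}  = {x₂, x₃} ∪ {x₁, x₃}
  {x₂, x₃, x₆}  = {x₃} ∪ {x₂, x₆}
  {x₁, x₂, x₃, x₆}  = {x₁, x₃} ∪ {x₂, x₆}
  {x₁, x₃, x₄, x₅}  = {x₂, x₆}ᶜ
  {x₁, x₄, x₅, x₆}  = {x₂, x₃}ᶜ
  {x₂, x₄, x₅, x₆}  = {x₁, x₃}ᶜ
  {x₁, x₂, x₄, x₅, x₆}  = {x₃}ᶜ
  — 13 sets.
Step 2: 6 new —
  {x₄, x₅}  = {x₁, x₂, x₃, x₆}ᶜ
  {x₁, x₄, x₅}  = {x₂, x₃, x₆}ᶜ
  {x₄, x₅, x₆}  = {x₁, x₂, x₃}ᶜ
  {x₁, x₂, x₃, x₄, x₅}  = {x₁, x₂, x₃} ∪ {x₁, x₃, x₄, x₅}
  {x₁, x₃, x₄, x₅, x₆}  = {x₁, x₄, x₅, x₆} ∪ {x₃}
  {x₂, x₃, x₄, x₅, x₆}  = {x₂, x₃, x₆} ∪ {x₂, x₄, x₅, x₆}
  — 19 sets.
Step 3. New:
  {x₁}  = {x₂, x₃, x₄, x₅, x₆}ᶜ
  {x₂}  = {x₁, x₃, x₄, x₅, x₆}ᶜ
  {x₆}  = {x₁, x₂, x₃, x₄, x₅}ᶜ
  {x₃, x₄, x₅}  = {x₄, x₅} ∪ {x₃}
  {x₂, x₃, x₄, x₅}  = {x₄, x₅} ∪ {x₂, x₃}
  {x₃, x₄, x₅, x₆}  = {x₄, x₅, x₆} ∪ {x₃}
  — 25 sets.
Step 4: 7 new —
  {x₁, x₂}  = {x₃, x₄, x₅, x₆}ᶜ
  {x₁, x₆}  = {x₂, x₃, x₄, x₅}ᶜ
  {x₃, x₆}  = {x₆} ∪ {x₃}
  {x₁, x₂, x₆}  = {x₃, x₄, x₅}ᶜ
  {x₁, x₃, x₆}  = {x₆} ∪ {x₁, x₃}
  {x₂, x₄, x₅}  = {x₂} ∪ {x₄, x₅}
  {x₁, x₂, x₄, x₅}  = {x₁, x₄, x₅} ∪ {x₂}
  — 32 sets.
Step 5: closed — nothing new.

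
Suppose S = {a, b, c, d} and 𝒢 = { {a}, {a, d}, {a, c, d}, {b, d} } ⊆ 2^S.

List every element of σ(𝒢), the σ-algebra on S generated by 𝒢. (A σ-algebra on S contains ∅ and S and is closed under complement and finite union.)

Initial family (6 sets): { ∅, {a}, {a, d}, {b, d}, {a, c, d}, S }.
Iteration 1 (5 new):
  {b}  = complement {a, c, d}
  {a, c}  = complement {b, d}
  {b, c}  = complement {a, d}
  {a, b, d}  = {a, d} ∪ {b, d}
  {b, c, d}  = complement {a}
Iteration 2: 3 new —
  {c}  = complement {a, b, d}
  {a, b}  = {b} ∪ {a}
  {a, b, c}  = {b} ∪ {a, c}
Iteration 3: 2 new —
  {d}  = complement {a, b, c}
  {c, d}  = complement {a, b}
Iteration 4 adds nothing — fixpoint reached.

σ(𝒢) = { ∅, {a}, {b}, {c}, {d}, {a, b}, {a, c}, {a, d}, {b, c}, {b, d}, {c, d}, {a, b, c}, {a, b, d}, {a, c, d}, {b, c, d}, S }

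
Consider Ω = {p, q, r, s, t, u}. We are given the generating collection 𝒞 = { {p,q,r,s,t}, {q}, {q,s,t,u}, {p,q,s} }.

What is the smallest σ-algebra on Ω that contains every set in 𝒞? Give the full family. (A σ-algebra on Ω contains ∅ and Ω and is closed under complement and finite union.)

σ(𝒞) (64 sets): { ∅, {p}, {q}, {r}, {s}, {t}, {u}, {p,q}, {p,r}, {p,s}, {p,t}, {p,u}, {q,r}, {q,s}, {q,t}, {q,u}, {r,s}, {r,t}, {r,u}, {s,t}, {s,u}, {t,u}, {p,q,r}, {p,q,s}, {p,q,t}, {p,q,u}, {p,r,s}, {p,r,t}, {p,r,u}, {p,s,t}, {p,s,u}, {p,t,u}, {q,r,s}, {q,r,t}, {q,r,u}, {q,s,t}, {q,s,u}, {q,t,u}, {r,s,t}, {r,s,u}, {r,t,u}, {s,t,u}, {p,q,r,s}, {p,q,r,t}, {p,q,r,u}, {p,q,s,t}, {p,q,s,u}, {p,q,t,u}, {p,r,s,t}, {p,r,s,u}, {p,r,t,u}, {p,s,t,u}, {q,r,s,t}, {q,r,s,u}, {q,r,t,u}, {q,s,t,u}, {r,s,t,u}, {p,q,r,s,t}, {p,q,r,s,u}, {p,q,r,t,u}, {p,q,s,t,u}, {p,r,s,t,u}, {q,r,s,t,u}, Ω }

Working:
Initial family (6 sets): { ∅, {q}, {p,q,s}, {q,s,t,u}, {p,q,r,s,t}, Ω }.
Iteration 1: 5 new —
  {u}  = {p,q,r,s,t}ᶜ
  {p,r}  = {q,s,t,u}ᶜ
  {r,t,u}  = {p,q,s}ᶜ
  {p,q,s,t,u}  = {q,s,t,u} ∪ {p,q,s}
  {p,r,s,t,u}  = {q}ᶜ
  [11 total]
Iteration 2 adds 9:
  {r}  = {p,q,s,t,u}ᶜ
  {q,u}  = {q} ∪ {u}
  {p,q,r}  = {q} ∪ {p,r}
  {p,r,u}  = {u} ∪ {p,r}
  {p,q,r,s}  = {p,q,s} ∪ {p,r}
  {p,q,s,u}  = {u} ∪ {p,q,s}
  {p,r,t,u}  = {p,r} ∪ {r,t,u}
  {q,r,t,u}  = {q} ∪ {r,t,u}
  {q,r,s,t,u}  = {q,s,t,u} ∪ {r,t,u}
  [20 total]
Iteration 3 adds 14:
  {p}  = {q,r,s,t,u}ᶜ
  {p,s}  = {q,r,t,u}ᶜ
  {q,r}  = {q} ∪ {r}
  {q,s}  = {p,r,t,u}ᶜ
  {r,t}  = {p,q,s,u}ᶜ
  {r,u}  = {u} ∪ {r}
  {t,u}  = {p,q,r,s}ᶜ
  {q,r,u}  = {q,u} ∪ {r}
  {q,s,t}  = {p,r,u}ᶜ
  {s,t,u}  = {p,q,r}ᶜ
  {p,q,r,u}  = {p,r,u} ∪ {q}
  {p,r,s,t}  = {q,u}ᶜ
  {p,q,r,s,u}  = {p,r,u} ∪ {p,q,s,u}
  {p,q,r,t,u}  = {p,r,u} ∪ {q,r,t,u}
  [34 total]
Iteration 4: 22 new —
  {s}  = {p,q,r,t,u}ᶜ
  {t}  = {p,q,r,s,u}ᶜ
  {p,q}  = {q} ∪ {p}
  {p,u}  = {u} ∪ {p}
  {s,t}  = {p,q,r,u}ᶜ
  {p,q,u}  = {q,u} ∪ {p}
  {p,r,s}  = {r} ∪ {p,s}
  {p,r,t}  = {p,r} ∪ {r,t}
  {p,s,t}  = {q,r,u}ᶜ
  {p,s,u}  = {u} ∪ {p,s}
  {p,t,u}  = {t,u} ∪ {p}
  {q,r,s}  = {r} ∪ {q,s}
  {q,r,t}  = {q} ∪ {r,t}
  {q,s,u}  = {q,u} ∪ {q,s}
  {q,t,u}  = {t,u} ∪ {q}
  {p,q,r,t}  = {p,q,r} ∪ {r,t}
  {p,q,s,t}  = {r,u}ᶜ
  {p,r,s,u}  = {p,r,u} ∪ {p,s}
  {p,s,t,u}  = {q,r}ᶜ
  {q,r,s,t}  = {r} ∪ {q,s,t}
  {q,r,s,u}  = {q,r,u} ∪ {q,s}
  {r,s,t,u}  = {r} ∪ {s,t,u}
  [56 total]
Iteration 5: +8 →
  {p,t}  = {q,r,s,u}ᶜ
  {q,t}  = {p,r,s,u}ᶜ
  {r,s}  = {r} ∪ {s}
  {s,u}  = {p,q,r,t}ᶜ
  {p,q,t}  = {p,q} ∪ {t}
  {r,s,t}  = {p,q,u}ᶜ
  {r,s,u}  = {r,u} ∪ {s}
  {p,q,t,u}  = {t,u} ∪ {p,q}
  [64 total]
Iteration 6: already closed under ᶜ and ∪.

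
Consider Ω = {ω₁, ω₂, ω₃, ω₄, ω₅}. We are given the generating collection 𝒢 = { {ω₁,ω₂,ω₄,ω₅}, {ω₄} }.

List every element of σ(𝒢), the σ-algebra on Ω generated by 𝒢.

Take S₀ = 𝒢 ∪ {∅, Ω} = { {}, {ω₄}, {ω₁,ω₂,ω₄,ω₅}, Ω }.
Iteration 1 (2 new):
  {ω₃}  = ᶜ of {ω₁,ω₂,ω₄,ω₅}
  {ω₁,ω₂,ω₃,ω₅}  = ᶜ of {ω₄}
Iteration 2: +1 →
  {ω₃,ω₄}  = {ω₃} ∪ {ω₄}
Iteration 3: +1 →
  {ω₁,ω₂,ω₅}  = ᶜ of {ω₃,ω₄}
Iteration 4: stable.

|σ(𝒢)| = 8.  σ(𝒢) = { {}, {ω₃}, {ω₄}, {ω₃,ω₄}, {ω₁,ω₂,ω₅}, {ω₁,ω₂,ω₃,ω₅}, {ω₁,ω₂,ω₄,ω₅}, Ω }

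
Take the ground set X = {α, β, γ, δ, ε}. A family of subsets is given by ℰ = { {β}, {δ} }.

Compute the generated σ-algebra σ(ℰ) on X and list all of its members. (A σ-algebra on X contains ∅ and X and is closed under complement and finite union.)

σ(ℰ) = { {}, {β}, {δ}, {β,δ}, {α,γ,ε}, {α,β,γ,ε}, {α,γ,δ,ε}, X }

Trace:
Seed the family with ℰ together with ∅ and X: { {}, {β}, {δ}, X }.
Step 1 adds 3:
  {β,δ}  = {β} ∪ {δ}
  {α,β,γ,ε}  = complement {δ}
  {α,γ,δ,ε}  = complement {β}
  — 7 sets.
Step 2. New:
  {α,γ,ε}  = complement {β,δ}
  — 8 sets.
Step 3: already closed under ᶜ and ∪.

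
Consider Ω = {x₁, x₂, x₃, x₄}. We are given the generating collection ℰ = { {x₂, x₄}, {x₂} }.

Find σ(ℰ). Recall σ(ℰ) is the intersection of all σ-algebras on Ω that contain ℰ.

Seed the family with ℰ together with ∅ and Ω: { {}, {x₂}, {x₂, x₄}, Ω }.
Step 1: 2 new —
  {x₁, x₃}  = complement {x₂, x₄}
  {x₁, x₃, x₄}  = complement {x₂}
  [6 total]
Step 2 (1 new):
  {x₁, x₂, x₃}  = {x₁, x₃} ∪ {x₂}
  [7 total]
Step 3 adds 1:
  {x₄}  = complement {x₁, x₂, x₃}
  [8 total]
Step 4: stable.

Hence σ(ℰ) has 8 members: { {}, {x₂}, {x₄}, {x₁, x₃}, {x₂, x₄}, {x₁, x₂, x₃}, {x₁, x₃, x₄}, Ω }.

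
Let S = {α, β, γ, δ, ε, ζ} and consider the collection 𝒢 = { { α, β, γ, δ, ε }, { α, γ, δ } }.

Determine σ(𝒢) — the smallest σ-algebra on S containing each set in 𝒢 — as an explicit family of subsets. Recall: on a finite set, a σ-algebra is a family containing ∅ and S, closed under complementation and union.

Answer: σ(𝒢) = { {  }, { ζ }, { β, ε }, { α, γ, δ }, { β, ε, ζ }, { α, γ, δ, ζ }, { α, β, γ, δ, ε }, S }

Check:
Seed the family with 𝒢 together with ∅ and S: { {  }, { α, γ, δ }, { α, β, γ, δ, ε }, S }.
Round 1 adds 2:
  { ζ }  = { α, β, γ, δ, ε }ᶜ
  { β, ε, ζ }  = { α, γ, δ }ᶜ
  — 6 sets.
Round 2 (1 new):
  { α, γ, δ, ζ }  = { α, γ, δ } ∪ { ζ }
  — 7 sets.
Round 3. New:
  { β, ε }  = { α, γ, δ, ζ }ᶜ
  — 8 sets.
Round 4: stable.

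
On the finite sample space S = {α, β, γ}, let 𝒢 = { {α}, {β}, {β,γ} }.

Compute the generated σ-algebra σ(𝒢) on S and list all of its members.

Initial family (5 sets): { {}, {α}, {β}, {β,γ}, S }.
Iteration 1 (2 new):
  {α,β}  = {β} ∪ {α}
  {α,γ}  = S∖{β}
  [7 total]
Iteration 2. New:
  {γ}  = S∖{α,β}
  [8 total]
Iteration 3: already closed under ᶜ and ∪.

Hence σ(𝒢) has 8 members: { {}, {α}, {β}, {γ}, {α,β}, {α,γ}, {β,γ}, S }.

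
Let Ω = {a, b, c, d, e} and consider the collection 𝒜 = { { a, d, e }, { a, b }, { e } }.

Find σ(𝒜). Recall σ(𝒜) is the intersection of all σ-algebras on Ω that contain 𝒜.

Initial family (5 sets): { {}, { e }, { a, b }, { a, d, e }, Ω }.
Round 1: 5 new —
  { b, c }  = complement { a, d, e }
  { a, b, e }  = { a, b } ∪ { e }
  { c, d, e }  = complement { a, b }
  { a, b, c, d }  = complement { e }
  { a, b, d, e }  = { a, d, e } ∪ { a, b }
  [10 total]
Round 2 adds 7:
  { c }  = complement { a, b, d, e }
  { c, d }  = complement { a, b, e }
  { a, b, c }  = { a, b } ∪ { b, c }
  { b, c, e }  = { e } ∪ { b, c }
  { a, b, c, e }  = { a, b, e } ∪ { b, c }
  { a, c, d, e }  = { a, d, e } ∪ { c, d, e }
  { b, c, d, e }  = { c, d, e } ∪ { b, c }
  [17 total]
Round 3. New:
  { a }  = complement { b, c, d, e }
  { b }  = complement { a, c, d, e }
  { d }  = complement { a, b, c, e }
  { a, d }  = complement { b, c, e }
  { c, e }  = { c } ∪ { e }
  { d, e }  = complement { a, b, c }
  { b, c, d }  = { c, d } ∪ { b, c }
  [24 total]
Round 4: +8 →
  { a, c }  = { c } ∪ { a }
  { a, e }  = complement { b, c, d }
  { b, d }  = { b } ∪ { d }
  { b, e }  = { b } ∪ { e }
  { a, b, d }  = complement { c, e }
  { a, c, d }  = { c, d } ∪ { a, d }
  { a, c, e }  = { c, e } ∪ { a }
  { b, d, e }  = { b } ∪ { d, e }
  [32 total]
Round 5 adds nothing — fixpoint reached.

Hence σ(𝒜) has 32 members: { {}, { a }, { b }, { c }, { d }, { e }, { a, b }, { a, c }, { a, d }, { a, e }, { b, c }, { b, d }, { b, e }, { c, d }, { c, e }, { d, e }, { a, b, c }, { a, b, d }, { a, b, e }, { a, c, d }, { a, c, e }, { a, d, e }, { b, c, d }, { b, c, e }, { b, d, e }, { c, d, e }, { a, b, c, d }, { a, b, c, e }, { a, b, d, e }, { a, c, d, e }, { b, c, d, e }, Ω }.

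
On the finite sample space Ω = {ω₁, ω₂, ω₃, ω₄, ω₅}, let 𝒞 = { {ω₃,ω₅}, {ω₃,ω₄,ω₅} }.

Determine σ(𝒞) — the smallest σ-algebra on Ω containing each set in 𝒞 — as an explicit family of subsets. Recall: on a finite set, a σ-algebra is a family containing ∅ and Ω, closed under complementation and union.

Initial family (4 sets): { {}, {ω₃,ω₅}, {ω₃,ω₄,ω₅}, Ω }.
Round 1 adds 2:
  {ω₁,ω₂}  = {ω₃,ω₄,ω₅}ᶜ
  {ω₁,ω₂,ω₄}  = {ω₃,ω₅}ᶜ
  — 6 sets.
Round 2 adds 1:
  {ω₁,ω₂,ω₃,ω₅}  = {ω₁,ω₂} ∪ {ω₃,ω₅}
  — 7 sets.
Round 3: 1 new —
  {ω₄}  = {ω₁,ω₂,ω₃,ω₅}ᶜ
  — 8 sets.
Round 4: closed — nothing new.

Hence σ(𝒞) has 8 members: { {}, {ω₄}, {ω₁,ω₂}, {ω₃,ω₅}, {ω₁,ω₂,ω₄}, {ω₃,ω₄,ω₅}, {ω₁,ω₂,ω₃,ω₅}, Ω }.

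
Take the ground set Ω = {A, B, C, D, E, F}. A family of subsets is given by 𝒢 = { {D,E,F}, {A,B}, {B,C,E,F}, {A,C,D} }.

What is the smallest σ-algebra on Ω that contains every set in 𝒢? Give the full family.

σ(𝒢) (32 sets): { {}, {A}, {B}, {C}, {D}, {A,B}, {A,C}, {A,D}, {B,C}, {B,D}, {C,D}, {E,F}, {A,B,C}, {A,B,D}, {A,C,D}, {A,E,F}, {B,C,D}, {B,E,F}, {C,E,F}, {D,E,F}, {A,B,C,D}, {A,B,E,F}, {A,C,E,F}, {A,D,E,F}, {B,C,E,F}, {B,D,E,F}, {C,D,E,F}, {A,B,C,E,F}, {A,B,D,E,F}, {A,C,D,E,F}, {B,C,D,E,F}, Ω }

Trace:
Begin from { {}, {A,B}, {A,C,D}, {D,E,F}, {B,C,E,F}, Ω } (that is, 𝒢 plus ∅ and Ω).
Step 1: +9 →
  {A,D}  = ᶜ of {B,C,E,F}
  {A,B,C}  = ᶜ of {D,E,F}
  {B,E,F}  = ᶜ of {A,C,D}
  {A,B,C,D}  = {A,C,D} ∪ {A,B}
  {C,D,E,F}  = ᶜ of {A,B}
  {A,B,C,E,F}  = {A,B} ∪ {B,C,E,F}
  {A,B,D,E,F}  = {A,B} ∪ {D,E,F}
  {A,C,D,E,F}  = {A,C,D} ∪ {D,E,F}
  {B,C,D,E,F}  = {D,E,F} ∪ {B,C,E,F}
Step 2: 9 new —
  {A}  = ᶜ of {B,C,D,E,F}
  {B}  = ᶜ of {A,C,D,E,F}
  {C}  = ᶜ of {A,B,D,E,F}
  {D}  = ᶜ of {A,B,C,E,F}
  {E,F}  = ᶜ of {A,B,C,D}
  {A,B,D}  = {A,B} ∪ {A,D}
  {A,B,E,F}  = {A,B} ∪ {B,E,F}
  {A,D,E,F}  = {A,D} ∪ {D,E,F}
  {B,D,E,F}  = {B,E,F} ∪ {D,E,F}
Step 3 (6 new):
  {A,C}  = ᶜ of {B,D,E,F}
  {B,C}  = ᶜ of {A,D,E,F}
  {B,D}  = {B} ∪ {D}
  {C,D}  = ᶜ of {A,B,E,F}
  {A,E,F}  = {E,F} ∪ {A}
  {C,E,F}  = ᶜ of {A,B,D}
Step 4: 2 new —
  {B,C,D}  = ᶜ of {A,E,F}
  {A,C,E,F}  = ᶜ of {B,D}
Step 5: no new sets; the family is a σ-algebra.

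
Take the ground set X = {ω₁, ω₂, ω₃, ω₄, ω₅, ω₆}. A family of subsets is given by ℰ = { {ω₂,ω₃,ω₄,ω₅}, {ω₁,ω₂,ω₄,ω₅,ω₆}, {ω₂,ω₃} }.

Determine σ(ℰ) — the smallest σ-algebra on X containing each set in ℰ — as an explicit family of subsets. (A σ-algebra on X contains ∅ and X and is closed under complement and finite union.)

|σ(ℰ)| = 16.  σ(ℰ) = { {}, {ω₂}, {ω₃}, {ω₁,ω₆}, {ω₂,ω₃}, {ω₄,ω₅}, {ω₁,ω₂,ω₆}, {ω₁,ω₃,ω₆}, {ω₂,ω₄,ω₅}, {ω₃,ω₄,ω₅}, {ω₁,ω₂,ω₃,ω₆}, {ω₁,ω₄,ω₅,ω₆}, {ω₂,ω₃,ω₄,ω₅}, {ω₁,ω₂,ω₄,ω₅,ω₆}, {ω₁,ω₃,ω₄,ω₅,ω₆}, X }

Derivation:
Seed the family with ℰ together with ∅ and X: { {}, {ω₂,ω₃}, {ω₂,ω₃,ω₄,ω₅}, {ω₁,ω₂,ω₄,ω₅,ω₆}, X }.
Step 1 adds 3:
  {ω₃}  = {ω₁,ω₂,ω₄,ω₅,ω₆}ᶜ
  {ω₁,ω₆}  = {ω₂,ω₃,ω₄,ω₅}ᶜ
  {ω₁,ω₄,ω₅,ω₆}  = {ω₂,ω₃}ᶜ
  — 8 sets.
Step 2: 3 new —
  {ω₁,ω₃,ω₆}  = {ω₃} ∪ {ω₁,ω₆}
  {ω₁,ω₂,ω₃,ω₆}  = {ω₂,ω₃} ∪ {ω₁,ω₆}
  {ω₁,ω₃,ω₄,ω₅,ω₆}  = {ω₁,ω₄,ω₅,ω₆} ∪ {ω₃}
  — 11 sets.
Step 3 adds 3:
  {ω₂}  = {ω₁,ω₃,ω₄,ω₅,ω₆}ᶜ
  {ω₄,ω₅}  = {ω₁,ω₂,ω₃,ω₆}ᶜ
  {ω₂,ω₄,ω₅}  = {ω₁,ω₃,ω₆}ᶜ
  — 14 sets.
Step 4 (2 new):
  {ω₁,ω₂,ω₆}  = {ω₁,ω₆} ∪ {ω₂}
  {ω₃,ω₄,ω₅}  = {ω₄,ω₅} ∪ {ω₃}
  — 16 sets.
Step 5 adds nothing — fixpoint reached.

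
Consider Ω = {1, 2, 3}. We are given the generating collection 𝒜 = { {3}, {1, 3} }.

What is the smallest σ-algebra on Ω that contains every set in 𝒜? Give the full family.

Answer: σ(𝒜) = { ∅, {1}, {2}, {3}, {1, 2}, {1, 3}, {2, 3}, Ω }

Check:
Start: 𝒜 ∪ {∅, Ω} = { ∅, {3}, {1, 3}, Ω }.
Step 1: 2 new —
  {2}  = ᶜ of {1, 3}
  {1, 2}  = ᶜ of {3}
  [6 total]
Step 2: 1 new —
  {2, 3}  = {3} ∪ {2}
  [7 total]
Step 3. New:
  {1}  = ᶜ of {2, 3}
  [8 total]
Step 4: stable.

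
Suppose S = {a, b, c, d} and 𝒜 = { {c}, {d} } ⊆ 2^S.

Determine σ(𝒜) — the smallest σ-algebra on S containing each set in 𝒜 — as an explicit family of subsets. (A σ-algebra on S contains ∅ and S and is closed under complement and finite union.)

Start: 𝒜 ∪ {∅, S} = { {}, {c}, {d}, S }.
Round 1: +3 →
  {c, d}  = {c} ∪ {d}
  {a, b, c}  = ᶜ of {d}
  {a, b, d}  = ᶜ of {c}
Round 2: +1 →
  {a, b}  = ᶜ of {c, d}
Round 3 adds nothing — fixpoint reached.

Therefore σ(𝒜) = { {}, {c}, {d}, {a, b}, {c, d}, {a, b, c}, {a, b, d}, S } (|σ(𝒜)| = 8).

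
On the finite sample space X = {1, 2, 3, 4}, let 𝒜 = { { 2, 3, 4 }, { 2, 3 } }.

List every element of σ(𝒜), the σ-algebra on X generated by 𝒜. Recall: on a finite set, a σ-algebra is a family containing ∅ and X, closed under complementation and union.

Take S₀ = 𝒜 ∪ {∅, X} = { ∅, { 2, 3 }, { 2, 3, 4 }, X }.
Pass 1 adds 2:
  { 1 }  = complement { 2, 3, 4 }
  { 1, 4 }  = complement { 2, 3 }
  (now 6)
Pass 2 adds 1:
  { 1, 2, 3 }  = { 2, 3 } ∪ { 1 }
  (now 7)
Pass 3 (1 new):
  { 4 }  = complement { 1, 2, 3 }
  (now 8)
Pass 4: already closed under ᶜ and ∪.

Therefore σ(𝒜) = { ∅, { 1 }, { 4 }, { 1, 4 }, { 2, 3 }, { 1, 2, 3 }, { 2, 3, 4 }, X } (|σ(𝒜)| = 8).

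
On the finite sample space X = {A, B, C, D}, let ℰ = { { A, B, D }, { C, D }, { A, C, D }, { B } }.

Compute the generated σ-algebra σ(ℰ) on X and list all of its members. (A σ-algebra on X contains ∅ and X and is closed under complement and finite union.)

|σ(ℰ)| = 16.  σ(ℰ) = { {  }, { A }, { B }, { C }, { D }, { A, B }, { A, C }, { A, D }, { B, C }, { B, D }, { C, D }, { A, B, C }, { A, B, D }, { A, C, D }, { B, C, D }, X }

Working:
Take S₀ = ℰ ∪ {∅, X} = { {  }, { B }, { C, D }, { A, B, D }, { A, C, D }, X }.
Round 1 adds 3:
  { C }  = ᶜ of { A, B, D }
  { A, B }  = ᶜ of { C, D }
  { B, C, D }  = { C, D } ∪ { B }
  — 9 sets.
Round 2. New:
  { A }  = ᶜ of { B, C, D }
  { B, C }  = { B } ∪ { C }
  { A, B, C }  = { A, B } ∪ { C }
  — 12 sets.
Round 3: 3 new —
  { D }  = ᶜ of { A, B, C }
  { A, C }  = { C } ∪ { A }
  { A, D }  = ᶜ of { B, C }
  — 15 sets.
Round 4: +1 →
  { B, D }  = ᶜ of { A, C }
  — 16 sets.
Round 5: already closed under ᶜ and ∪.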